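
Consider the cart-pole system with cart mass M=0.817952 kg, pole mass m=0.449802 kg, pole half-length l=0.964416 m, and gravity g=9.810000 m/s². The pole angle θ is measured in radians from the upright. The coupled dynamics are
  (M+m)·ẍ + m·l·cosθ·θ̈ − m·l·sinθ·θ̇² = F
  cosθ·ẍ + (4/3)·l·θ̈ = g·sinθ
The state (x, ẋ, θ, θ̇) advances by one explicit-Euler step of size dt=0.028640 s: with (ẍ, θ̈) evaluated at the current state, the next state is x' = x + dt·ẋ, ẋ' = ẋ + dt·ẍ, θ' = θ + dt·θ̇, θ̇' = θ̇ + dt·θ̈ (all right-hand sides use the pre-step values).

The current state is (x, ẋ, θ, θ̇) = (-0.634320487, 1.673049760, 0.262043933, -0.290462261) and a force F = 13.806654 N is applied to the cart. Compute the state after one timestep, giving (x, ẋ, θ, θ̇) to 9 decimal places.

sinθ=0.259055250, cosθ=0.965862504
temp = (F + m·l·θ̇²·sinθ)/(M+m) = (13.806654 + 0.009481076)/1.267754 = 10.898119884
θ̈ = (g·sinθ − cosθ·temp)/(l·(4/3 − m·cos²θ/(M+m))) = -8.260023776
ẍ = temp − m·l·θ̈·cosθ/(M+m) = 13.628024065
Euler: x'=-0.634320487+0.028640·1.673049760=-0.586404342, ẋ'=1.673049760+0.028640·13.628024065=2.063356369
       θ'=0.262043933+0.028640·-0.290462261=0.253725094, θ̇'=-0.290462261+0.028640·-8.260023776=-0.527029342

(-0.586404342, 2.063356369, 0.253725094, -0.527029342)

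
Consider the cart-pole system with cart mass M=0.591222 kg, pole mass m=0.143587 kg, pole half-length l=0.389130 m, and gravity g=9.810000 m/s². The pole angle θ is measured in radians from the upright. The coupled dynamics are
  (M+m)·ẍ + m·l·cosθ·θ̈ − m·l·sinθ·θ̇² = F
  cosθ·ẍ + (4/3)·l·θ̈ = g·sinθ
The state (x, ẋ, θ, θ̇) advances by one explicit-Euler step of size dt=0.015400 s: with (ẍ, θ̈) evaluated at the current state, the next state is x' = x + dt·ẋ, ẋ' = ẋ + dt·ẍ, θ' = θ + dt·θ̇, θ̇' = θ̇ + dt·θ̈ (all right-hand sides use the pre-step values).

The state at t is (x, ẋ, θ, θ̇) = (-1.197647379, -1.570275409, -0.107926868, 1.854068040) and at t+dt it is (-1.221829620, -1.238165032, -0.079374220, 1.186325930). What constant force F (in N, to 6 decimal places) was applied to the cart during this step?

F = 13.458699 N

ẍ = (ẋ'−ẋ)/dt = (-1.238165032−-1.570275409)/0.015400 = 21.565609
θ̈ = (θ̇'−θ̇)/dt = (1.186325930−1.854068040)/0.015400 = -43.359877
sinθ=-0.107717, cosθ=0.994182
F = (M+m)·ẍ + m·l·cosθ·θ̈ − m·l·sinθ·θ̇² = 15.846604 + -2.408594 − -0.020689 = 13.458699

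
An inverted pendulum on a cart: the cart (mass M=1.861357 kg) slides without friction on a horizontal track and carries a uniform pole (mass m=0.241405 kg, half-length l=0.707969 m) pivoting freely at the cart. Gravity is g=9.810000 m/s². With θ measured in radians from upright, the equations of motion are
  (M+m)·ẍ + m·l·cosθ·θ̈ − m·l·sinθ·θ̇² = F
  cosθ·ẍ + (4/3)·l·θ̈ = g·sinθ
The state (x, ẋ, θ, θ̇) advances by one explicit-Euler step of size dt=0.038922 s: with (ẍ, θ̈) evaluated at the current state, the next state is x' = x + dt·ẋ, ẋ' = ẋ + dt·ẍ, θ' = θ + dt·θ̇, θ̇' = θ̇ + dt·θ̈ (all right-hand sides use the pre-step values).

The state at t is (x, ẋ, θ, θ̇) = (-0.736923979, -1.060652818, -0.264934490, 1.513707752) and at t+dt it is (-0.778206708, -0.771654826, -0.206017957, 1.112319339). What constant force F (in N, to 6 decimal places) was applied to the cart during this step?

F = 14.014653 N

ẍ = (ẋ'−ẋ)/dt = (-0.771654826−-1.060652818)/0.038922 = 7.425055
θ̈ = (θ̇'−θ̇)/dt = (1.112319339−1.513707752)/0.038922 = -10.312636
sinθ=-0.261846, cosθ=0.965110
F = (M+m)·ẍ + m·l·cosθ·θ̈ − m·l·sinθ·θ̇² = 15.613124 + -1.701010 − -0.102539 = 14.014653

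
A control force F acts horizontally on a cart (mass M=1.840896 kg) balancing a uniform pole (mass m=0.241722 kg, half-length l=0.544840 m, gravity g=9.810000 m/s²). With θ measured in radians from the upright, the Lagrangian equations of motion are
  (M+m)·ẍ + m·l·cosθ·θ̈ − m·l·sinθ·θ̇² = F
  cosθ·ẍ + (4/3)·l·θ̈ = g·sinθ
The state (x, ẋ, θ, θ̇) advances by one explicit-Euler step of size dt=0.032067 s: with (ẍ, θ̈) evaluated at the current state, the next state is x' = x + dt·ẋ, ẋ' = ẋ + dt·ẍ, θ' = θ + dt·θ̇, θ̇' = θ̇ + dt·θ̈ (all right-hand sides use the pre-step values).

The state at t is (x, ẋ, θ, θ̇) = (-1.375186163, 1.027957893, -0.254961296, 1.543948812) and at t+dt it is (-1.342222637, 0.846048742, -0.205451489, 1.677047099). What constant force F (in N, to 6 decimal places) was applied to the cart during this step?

ẍ = (ẋ'−ẋ)/dt = (0.846048742−1.027957893)/0.032067 = -5.672784
θ̈ = (θ̇'−θ̇)/dt = (1.677047099−1.543948812)/0.032067 = 4.150631
sinθ=-0.252208, cosθ=0.967673
F = (M+m)·ẍ + m·l·cosθ·θ̈ − m·l·sinθ·θ̇² = -11.814241 + 0.528966 − -0.079179 = -11.206096

F = -11.206096 N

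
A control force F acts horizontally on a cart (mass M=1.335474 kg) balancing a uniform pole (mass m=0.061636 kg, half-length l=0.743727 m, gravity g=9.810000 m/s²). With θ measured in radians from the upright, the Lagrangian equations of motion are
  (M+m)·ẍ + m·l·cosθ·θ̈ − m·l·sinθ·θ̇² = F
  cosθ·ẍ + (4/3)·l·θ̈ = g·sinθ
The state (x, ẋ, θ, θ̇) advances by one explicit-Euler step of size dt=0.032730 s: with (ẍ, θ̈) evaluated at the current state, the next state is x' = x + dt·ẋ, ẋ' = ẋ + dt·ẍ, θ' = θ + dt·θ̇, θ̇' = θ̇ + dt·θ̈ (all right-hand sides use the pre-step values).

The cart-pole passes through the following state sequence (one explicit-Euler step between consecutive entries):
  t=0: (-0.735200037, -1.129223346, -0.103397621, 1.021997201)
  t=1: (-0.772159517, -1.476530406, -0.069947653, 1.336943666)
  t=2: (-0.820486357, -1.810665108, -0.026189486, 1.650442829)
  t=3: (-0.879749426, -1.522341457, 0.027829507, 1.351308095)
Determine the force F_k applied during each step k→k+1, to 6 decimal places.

F_0 = -14.381432 N
F_1 = -13.819118 N
F_2 = 11.891816 N

step 0→1:
  ẍ = (ẋ'−ẋ)/dt = (-1.476530406−-1.129223346)/0.032730 = -10.611276
  θ̈ = (θ̇'−θ̇)/dt = (1.336943666−1.021997201)/0.032730 = 9.622562
  sinθ=-0.103213, cosθ=0.994659
  F = (M+m)·ẍ + m·l·cosθ·θ̈ − m·l·sinθ·θ̇² = -14.825120 + 0.438746 − -0.004942 = -14.381432
step 1→2:
  ẍ = (ẋ'−ẋ)/dt = (-1.810665108−-1.476530406)/0.032730 = -10.208821
  θ̈ = (θ̇'−θ̇)/dt = (1.650442829−1.336943666)/0.032730 = 9.578343
  sinθ=-0.069891, cosθ=0.997555
  F = (M+m)·ẍ + m·l·cosθ·θ̈ − m·l·sinθ·θ̇² = -14.262846 + 0.438001 − -0.005727 = -13.819118
step 2→3:
  ẍ = (ẋ'−ẋ)/dt = (-1.522341457−-1.810665108)/0.032730 = 8.809155
  θ̈ = (θ̇'−θ̇)/dt = (1.351308095−1.650442829)/0.032730 = -9.139466
  sinθ=-0.026186, cosθ=0.999657
  F = (M+m)·ẍ + m·l·cosθ·θ̈ − m·l·sinθ·θ̇² = 12.307359 + -0.418813 − -0.003270 = 11.891816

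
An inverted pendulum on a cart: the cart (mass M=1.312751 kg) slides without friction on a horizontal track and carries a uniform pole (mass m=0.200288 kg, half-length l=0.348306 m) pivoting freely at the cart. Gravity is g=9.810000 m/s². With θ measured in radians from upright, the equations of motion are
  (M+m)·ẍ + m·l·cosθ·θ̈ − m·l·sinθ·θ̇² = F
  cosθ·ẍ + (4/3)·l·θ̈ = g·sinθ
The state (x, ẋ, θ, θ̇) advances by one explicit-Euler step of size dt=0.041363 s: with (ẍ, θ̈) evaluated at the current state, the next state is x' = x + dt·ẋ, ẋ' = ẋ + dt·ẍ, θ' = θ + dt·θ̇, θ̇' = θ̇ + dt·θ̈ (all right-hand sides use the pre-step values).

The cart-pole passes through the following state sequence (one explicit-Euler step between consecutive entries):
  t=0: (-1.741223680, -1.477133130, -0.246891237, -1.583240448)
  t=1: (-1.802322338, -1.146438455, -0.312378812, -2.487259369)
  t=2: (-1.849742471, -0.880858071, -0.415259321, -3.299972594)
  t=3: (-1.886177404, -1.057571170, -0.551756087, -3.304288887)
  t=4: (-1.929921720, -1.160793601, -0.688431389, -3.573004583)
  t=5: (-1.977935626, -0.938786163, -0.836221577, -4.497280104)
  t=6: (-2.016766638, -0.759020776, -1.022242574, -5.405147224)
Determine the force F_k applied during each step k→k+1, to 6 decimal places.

step 0→1:
  ẍ = (ẋ'−ẋ)/dt = (-1.146438455−-1.477133130)/0.041363 = 7.994939
  θ̈ = (θ̇'−θ̇)/dt = (-2.487259369−-1.583240448)/0.041363 = -21.855739
  sinθ=-0.244391, cosθ=0.969677
  F = (M+m)·ẍ + m·l·cosθ·θ̈ − m·l·sinθ·θ̇² = 12.096655 + -1.478456 − -0.042736 = 10.660935
step 1→2:
  ẍ = (ẋ'−ẋ)/dt = (-0.880858071−-1.146438455)/0.041363 = 6.420723
  θ̈ = (θ̇'−θ̇)/dt = (-3.299972594−-2.487259369)/0.041363 = -19.648314
  sinθ=-0.307323, cosθ=0.951605
  F = (M+m)·ẍ + m·l·cosθ·θ̈ − m·l·sinθ·θ̇² = 9.714805 + -1.304362 − -0.132634 = 8.543077
step 2→3:
  ẍ = (ẋ'−ẋ)/dt = (-1.057571170−-0.880858071)/0.041363 = -4.272251
  θ̈ = (θ̇'−θ̇)/dt = (-3.304288887−-3.299972594)/0.041363 = -0.104352
  sinθ=-0.403427, cosθ=0.915012
  F = (M+m)·ẍ + m·l·cosθ·θ̈ − m·l·sinθ·θ̇² = -6.464082 + -0.006661 − -0.306480 = -6.164263
step 3→4:
  ẍ = (ẋ'−ẋ)/dt = (-1.160793601−-1.057571170)/0.041363 = -2.495526
  θ̈ = (θ̇'−θ̇)/dt = (-3.573004583−-3.304288887)/0.041363 = -6.496523
  sinθ=-0.524184, cosθ=0.851605
  F = (M+m)·ẍ + m·l·cosθ·θ̈ − m·l·sinθ·θ̇² = -3.775828 + -0.385954 − -0.399260 = -3.762522
step 4→5:
  ẍ = (ẋ'−ẋ)/dt = (-0.938786163−-1.160793601)/0.041363 = 5.367295
  θ̈ = (θ̇'−θ̇)/dt = (-4.497280104−-3.573004583)/0.041363 = -22.345466
  sinθ=-0.635327, cosθ=0.772244
  F = (M+m)·ẍ + m·l·cosθ·θ̈ − m·l·sinθ·θ̇² = 8.120927 + -1.203815 − -0.565822 = 7.482935
step 5→6:
  ẍ = (ẋ'−ẋ)/dt = (-0.759020776−-0.938786163)/0.041363 = 4.346043
  θ̈ = (θ̇'−θ̇)/dt = (-5.405147224−-4.497280104)/0.041363 = -21.948774
  sinθ=-0.742116, cosθ=0.670272
  F = (M+m)·ẍ + m·l·cosθ·θ̈ − m·l·sinθ·θ̇² = 6.575733 + -1.026306 − -1.047098 = 6.596525

F_0 = 10.660935 N
F_1 = 8.543077 N
F_2 = -6.164263 N
F_3 = -3.762522 N
F_4 = 7.482935 N
F_5 = 6.596525 N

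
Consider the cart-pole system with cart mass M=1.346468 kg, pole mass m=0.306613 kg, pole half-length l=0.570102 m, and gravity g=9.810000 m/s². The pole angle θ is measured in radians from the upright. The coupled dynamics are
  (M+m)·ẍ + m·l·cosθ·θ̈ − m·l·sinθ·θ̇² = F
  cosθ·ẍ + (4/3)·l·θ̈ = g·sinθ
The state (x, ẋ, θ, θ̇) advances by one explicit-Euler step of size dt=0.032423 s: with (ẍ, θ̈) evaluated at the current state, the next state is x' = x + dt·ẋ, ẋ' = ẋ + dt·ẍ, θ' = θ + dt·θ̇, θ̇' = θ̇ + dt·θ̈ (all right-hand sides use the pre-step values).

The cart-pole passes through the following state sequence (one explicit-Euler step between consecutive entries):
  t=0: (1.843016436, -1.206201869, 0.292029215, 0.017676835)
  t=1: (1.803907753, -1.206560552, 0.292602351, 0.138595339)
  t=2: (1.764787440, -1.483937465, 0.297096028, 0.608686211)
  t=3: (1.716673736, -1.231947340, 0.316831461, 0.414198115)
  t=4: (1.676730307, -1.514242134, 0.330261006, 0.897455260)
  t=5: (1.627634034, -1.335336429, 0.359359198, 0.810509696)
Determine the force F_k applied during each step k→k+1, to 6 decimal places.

step 0→1:
  ẍ = (ẋ'−ẋ)/dt = (-1.206560552−-1.206201869)/0.032423 = -0.011063
  θ̈ = (θ̇'−θ̇)/dt = (0.138595339−0.017676835)/0.032423 = 3.729405
  sinθ=0.287896, cosθ=0.957662
  F = (M+m)·ẍ + m·l·cosθ·θ̈ − m·l·sinθ·θ̇² = -0.018287 + 0.624302 − 0.000016 = 0.605999
step 1→2:
  ẍ = (ẋ'−ẋ)/dt = (-1.483937465−-1.206560552)/0.032423 = -8.554943
  θ̈ = (θ̇'−θ̇)/dt = (0.608686211−0.138595339)/0.032423 = 14.498685
  sinθ=0.288445, cosθ=0.957496
  F = (M+m)·ẍ + m·l·cosθ·θ̈ − m·l·sinθ·θ̇² = -14.142014 + 2.426660 − 0.000969 = -11.716322
step 2→3:
  ẍ = (ẋ'−ẋ)/dt = (-1.231947340−-1.483937465)/0.032423 = 7.771956
  θ̈ = (θ̇'−θ̇)/dt = (0.414198115−0.608686211)/0.032423 = -5.998461
  sinθ=0.292745, cosθ=0.956191
  F = (M+m)·ẍ + m·l·cosθ·θ̈ − m·l·sinθ·θ̇² = 12.847673 + -1.002599 − 0.018959 = 11.826114
step 3→4:
  ẍ = (ẋ'−ẋ)/dt = (-1.514242134−-1.231947340)/0.032423 = -8.706622
  θ̈ = (θ̇'−θ̇)/dt = (0.897455260−0.414198115)/0.032423 = 14.904763
  sinθ=0.311557, cosθ=0.950227
  F = (M+m)·ẍ + m·l·cosθ·θ̈ − m·l·sinθ·θ̇² = -14.392751 + 2.475687 − 0.009343 = -11.926407
step 4→5:
  ẍ = (ẋ'−ẋ)/dt = (-1.335336429−-1.514242134)/0.032423 = 5.517864
  θ̈ = (θ̇'−θ̇)/dt = (0.810509696−0.897455260)/0.032423 = -2.681601
  sinθ=0.324290, cosθ=0.945958
  F = (M+m)·ẍ + m·l·cosθ·θ̈ − m·l·sinθ·θ̇² = 9.121476 + -0.443414 − 0.045656 = 8.632406

F_0 = 0.605999 N
F_1 = -11.716322 N
F_2 = 11.826114 N
F_3 = -11.926407 N
F_4 = 8.632406 N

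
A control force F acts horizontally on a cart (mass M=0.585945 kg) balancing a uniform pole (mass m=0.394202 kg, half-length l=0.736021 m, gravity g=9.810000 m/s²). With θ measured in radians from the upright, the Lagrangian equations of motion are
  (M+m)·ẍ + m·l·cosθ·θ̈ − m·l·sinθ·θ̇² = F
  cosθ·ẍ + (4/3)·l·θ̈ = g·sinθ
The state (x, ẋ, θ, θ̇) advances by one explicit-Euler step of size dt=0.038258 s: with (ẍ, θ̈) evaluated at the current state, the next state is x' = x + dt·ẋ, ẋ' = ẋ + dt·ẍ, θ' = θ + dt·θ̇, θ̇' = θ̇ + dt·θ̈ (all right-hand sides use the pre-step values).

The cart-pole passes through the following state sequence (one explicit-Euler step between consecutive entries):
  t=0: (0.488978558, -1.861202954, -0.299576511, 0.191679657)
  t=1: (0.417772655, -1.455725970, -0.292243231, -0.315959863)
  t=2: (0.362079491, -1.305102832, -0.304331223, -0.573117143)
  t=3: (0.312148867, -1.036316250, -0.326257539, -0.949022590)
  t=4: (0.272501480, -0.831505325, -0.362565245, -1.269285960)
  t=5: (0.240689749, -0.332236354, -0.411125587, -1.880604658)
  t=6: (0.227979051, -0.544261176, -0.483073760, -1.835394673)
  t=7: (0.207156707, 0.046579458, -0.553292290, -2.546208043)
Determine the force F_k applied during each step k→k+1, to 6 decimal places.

step 0→1:
  ẍ = (ẋ'−ẋ)/dt = (-1.455725970−-1.861202954)/0.038258 = 10.598489
  θ̈ = (θ̇'−θ̇)/dt = (-0.315959863−0.191679657)/0.038258 = -13.268846
  sinθ=-0.295116, cosθ=0.955462
  F = (M+m)·ẍ + m·l·cosθ·θ̈ − m·l·sinθ·θ̇² = 10.388077 + -3.678370 − -0.003146 = 6.712853
step 1→2:
  ẍ = (ẋ'−ẋ)/dt = (-1.305102832−-1.455725970)/0.038258 = 3.937036
  θ̈ = (θ̇'−θ̇)/dt = (-0.573117143−-0.315959863)/0.038258 = -6.721660
  sinθ=-0.288101, cosθ=0.957600
  F = (M+m)·ẍ + m·l·cosθ·θ̈ − m·l·sinθ·θ̇² = 3.858874 + -1.867539 − -0.008345 = 1.999680
step 2→3:
  ẍ = (ẋ'−ẋ)/dt = (-1.036316250−-1.305102832)/0.038258 = 7.025631
  θ̈ = (θ̇'−θ̇)/dt = (-0.949022590−-0.573117143)/0.038258 = -9.825538
  sinθ=-0.299655, cosθ=0.954048
  F = (M+m)·ẍ + m·l·cosθ·θ̈ − m·l·sinθ·θ̇² = 6.886151 + -2.719790 − -0.028557 = 4.194918
step 3→4:
  ẍ = (ẋ'−ẋ)/dt = (-0.831505325−-1.036316250)/0.038258 = 5.353414
  θ̈ = (θ̇'−θ̇)/dt = (-1.269285960−-0.949022590)/0.038258 = -8.371148
  sinθ=-0.320500, cosθ=0.947248
  F = (M+m)·ẍ + m·l·cosθ·θ̈ − m·l·sinθ·θ̇² = 5.247133 + -2.300689 − -0.083751 = 3.030195
step 4→5:
  ẍ = (ẋ'−ẋ)/dt = (-0.332236354−-0.831505325)/0.038258 = 13.050054
  θ̈ = (θ̇'−θ̇)/dt = (-1.880604658−-1.269285960)/0.038258 = -15.978846
  sinθ=-0.354674, cosθ=0.934990
  F = (M+m)·ẍ + m·l·cosθ·θ̈ − m·l·sinθ·θ̇² = 12.790971 + -4.334724 − -0.165790 = 8.622037
step 5→6:
  ẍ = (ẋ'−ẋ)/dt = (-0.544261176−-0.332236354)/0.038258 = -5.541974
  θ̈ = (θ̇'−θ̇)/dt = (-1.835394673−-1.880604658)/0.038258 = 1.181713
  sinθ=-0.399641, cosθ=0.916672
  F = (M+m)·ẍ + m·l·cosθ·θ̈ − m·l·sinθ·θ̇² = -5.431949 + 0.314293 − -0.410086 = -4.707570
step 6→7:
  ẍ = (ẋ'−ẋ)/dt = (0.046579458−-0.544261176)/0.038258 = 15.443584
  θ̈ = (θ̇'−θ̇)/dt = (-2.546208043−-1.835394673)/0.038258 = -18.579470
  sinθ=-0.464503, cosθ=0.885571
  F = (M+m)·ẍ + m·l·cosθ·θ̈ − m·l·sinθ·θ̇² = 15.136982 + -4.773819 − -0.454001 = 10.817165

F_0 = 6.712853 N
F_1 = 1.999680 N
F_2 = 4.194918 N
F_3 = 3.030195 N
F_4 = 8.622037 N
F_5 = -4.707570 N
F_6 = 10.817165 N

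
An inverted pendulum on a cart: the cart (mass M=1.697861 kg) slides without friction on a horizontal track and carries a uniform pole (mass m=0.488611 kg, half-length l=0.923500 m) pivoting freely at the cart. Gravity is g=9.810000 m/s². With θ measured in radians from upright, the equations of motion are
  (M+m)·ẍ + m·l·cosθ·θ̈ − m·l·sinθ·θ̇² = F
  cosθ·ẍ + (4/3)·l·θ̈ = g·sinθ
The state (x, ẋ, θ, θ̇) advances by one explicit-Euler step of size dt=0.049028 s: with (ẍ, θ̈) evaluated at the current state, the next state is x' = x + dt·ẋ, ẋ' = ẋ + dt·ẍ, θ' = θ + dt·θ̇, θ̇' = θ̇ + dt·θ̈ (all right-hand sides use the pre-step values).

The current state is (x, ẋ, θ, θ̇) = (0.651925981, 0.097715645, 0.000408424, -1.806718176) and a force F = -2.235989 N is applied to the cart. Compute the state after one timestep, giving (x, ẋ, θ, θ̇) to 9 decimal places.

(0.656716784, 0.037458651, -0.088171355, -1.757622270)

sinθ=0.000408424, cosθ=0.999999917
temp = (F + m·l·θ̇²·sinθ)/(M+m) = (-2.235989 + 0.000601578)/2.186472 = -1.022371849
θ̈ = (g·sinθ − cosθ·temp)/(l·(4/3 − m·cos²θ/(M+m))) = 1.001385054
ẍ = temp − m·l·θ̈·cosθ/(M+m) = -1.229032260
Euler: x'=0.651925981+0.049028·0.097715645=0.656716784, ẋ'=0.097715645+0.049028·-1.229032260=0.037458651
       θ'=0.000408424+0.049028·-1.806718176=-0.088171355, θ̇'=-1.806718176+0.049028·1.001385054=-1.757622270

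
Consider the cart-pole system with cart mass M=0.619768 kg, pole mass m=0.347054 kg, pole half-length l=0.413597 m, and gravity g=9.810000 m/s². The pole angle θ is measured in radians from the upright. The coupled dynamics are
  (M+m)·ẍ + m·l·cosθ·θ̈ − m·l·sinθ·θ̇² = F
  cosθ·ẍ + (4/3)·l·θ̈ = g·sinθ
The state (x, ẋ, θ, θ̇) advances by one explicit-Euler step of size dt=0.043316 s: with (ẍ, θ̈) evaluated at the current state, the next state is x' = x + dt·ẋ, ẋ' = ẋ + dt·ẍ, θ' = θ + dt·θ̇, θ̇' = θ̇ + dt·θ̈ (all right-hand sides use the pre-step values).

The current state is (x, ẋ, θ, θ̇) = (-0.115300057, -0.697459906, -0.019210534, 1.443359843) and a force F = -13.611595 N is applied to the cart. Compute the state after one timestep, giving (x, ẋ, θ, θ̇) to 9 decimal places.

sinθ=-0.019209352, cosθ=0.999815483
temp = (F + m·l·θ̇²·sinθ)/(M+m) = (-13.611595 + -0.005744291)/0.966822 = -14.084639458
θ̈ = (g·sinθ − cosθ·temp)/(l·(4/3 − m·cos²θ/(M+m))) = 34.471051949
ẍ = temp − m·l·θ̈·cosθ/(M+m) = -19.201484971
Euler: x'=-0.115300057+0.043316·-0.697459906=-0.145511230, ẋ'=-0.697459906+0.043316·-19.201484971=-1.529191429
       θ'=-0.019210534+0.043316·1.443359843=0.043310041, θ̇'=1.443359843+0.043316·34.471051949=2.936507929

(-0.145511230, -1.529191429, 0.043310041, 2.936507929)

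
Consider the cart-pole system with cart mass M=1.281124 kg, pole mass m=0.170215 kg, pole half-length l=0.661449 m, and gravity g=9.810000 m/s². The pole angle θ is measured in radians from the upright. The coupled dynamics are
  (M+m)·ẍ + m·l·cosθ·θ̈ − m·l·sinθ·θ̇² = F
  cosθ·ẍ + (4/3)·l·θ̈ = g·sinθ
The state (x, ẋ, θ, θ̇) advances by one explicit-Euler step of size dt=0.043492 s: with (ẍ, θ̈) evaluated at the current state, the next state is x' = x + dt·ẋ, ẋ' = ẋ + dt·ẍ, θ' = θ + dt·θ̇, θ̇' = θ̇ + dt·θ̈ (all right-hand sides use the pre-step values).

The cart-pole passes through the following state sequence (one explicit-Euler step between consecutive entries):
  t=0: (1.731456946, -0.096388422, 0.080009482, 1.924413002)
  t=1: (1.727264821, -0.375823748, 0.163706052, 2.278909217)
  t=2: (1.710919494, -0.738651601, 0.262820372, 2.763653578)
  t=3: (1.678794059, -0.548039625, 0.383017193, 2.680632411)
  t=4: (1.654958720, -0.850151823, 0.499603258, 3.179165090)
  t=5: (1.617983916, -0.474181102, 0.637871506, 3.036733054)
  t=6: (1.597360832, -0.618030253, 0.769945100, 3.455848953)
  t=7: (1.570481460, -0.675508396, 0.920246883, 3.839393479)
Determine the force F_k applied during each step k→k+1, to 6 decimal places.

F_0 = -8.443397 N
F_1 = -10.964863 N
F_2 = 5.929818 N
F_3 = -9.186866 N
F_4 = 11.677426 N
F_5 = -4.546925 N
F_6 = -2.141210 N

step 0→1:
  ẍ = (ẋ'−ẋ)/dt = (-0.375823748−-0.096388422)/0.043492 = -6.424982
  θ̈ = (θ̇'−θ̇)/dt = (2.278909217−1.924413002)/0.043492 = 8.150837
  sinθ=0.079924, cosθ=0.996801
  F = (M+m)·ẍ + m·l·cosθ·θ̈ − m·l·sinθ·θ̇² = -9.324827 + 0.914755 − 0.033325 = -8.443397
step 1→2:
  ẍ = (ẋ'−ẋ)/dt = (-0.738651601−-0.375823748)/0.043492 = -8.342404
  θ̈ = (θ̇'−θ̇)/dt = (2.763653578−2.278909217)/0.043492 = 11.145598
  sinθ=0.162976, cosθ=0.986630
  F = (M+m)·ẍ + m·l·cosθ·θ̈ − m·l·sinθ·θ̇² = -12.107657 + 1.238089 − 0.095295 = -10.964863
step 2→3:
  ẍ = (ẋ'−ẋ)/dt = (-0.548039625−-0.738651601)/0.043492 = 4.382691
  θ̈ = (θ̇'−θ̇)/dt = (2.680632411−2.763653578)/0.043492 = -1.908884
  sinθ=0.259805, cosθ=0.965661
  F = (M+m)·ẍ + m·l·cosθ·θ̈ − m·l·sinθ·θ̇² = 6.360770 + -0.207538 − 0.223413 = 5.929818
step 3→4:
  ẍ = (ẋ'−ẋ)/dt = (-0.850151823−-0.548039625)/0.043492 = -6.946386
  θ̈ = (θ̇'−θ̇)/dt = (3.179165090−2.680632411)/0.043492 = 11.462629
  sinθ=0.373721, cosθ=0.927541
  F = (M+m)·ẍ + m·l·cosθ·θ̈ − m·l·sinθ·θ̇² = -10.081560 + 1.197048 − 0.302354 = -9.186866
step 4→5:
  ẍ = (ẋ'−ẋ)/dt = (-0.474181102−-0.850151823)/0.043492 = 8.644595
  θ̈ = (θ̇'−θ̇)/dt = (3.036733054−3.179165090)/0.043492 = -3.274902
  sinθ=0.479077, cosθ=0.877773
  F = (M+m)·ẍ + m·l·cosθ·θ̈ − m·l·sinθ·θ̇² = 12.546238 + -0.323649 − 0.545162 = 11.677426
step 5→6:
  ẍ = (ẋ'−ẋ)/dt = (-0.618030253−-0.474181102)/0.043492 = -3.307485
  θ̈ = (θ̇'−θ̇)/dt = (3.455848953−3.036733054)/0.043492 = 9.636621
  sinθ=0.595487, cosθ=0.803365
  F = (M+m)·ẍ + m·l·cosθ·θ̈ − m·l·sinθ·θ̇² = -4.800282 + 0.871629 − 0.618272 = -4.546925
step 6→7:
  ẍ = (ẋ'−ẋ)/dt = (-0.675508396−-0.618030253)/0.043492 = -1.321580
  θ̈ = (θ̇'−θ̇)/dt = (3.839393479−3.455848953)/0.043492 = 8.818737
  sinθ=0.696096, cosθ=0.717949
  F = (M+m)·ẍ + m·l·cosθ·θ̈ − m·l·sinθ·θ̇² = -1.918060 + 0.712843 − 0.935993 = -2.141210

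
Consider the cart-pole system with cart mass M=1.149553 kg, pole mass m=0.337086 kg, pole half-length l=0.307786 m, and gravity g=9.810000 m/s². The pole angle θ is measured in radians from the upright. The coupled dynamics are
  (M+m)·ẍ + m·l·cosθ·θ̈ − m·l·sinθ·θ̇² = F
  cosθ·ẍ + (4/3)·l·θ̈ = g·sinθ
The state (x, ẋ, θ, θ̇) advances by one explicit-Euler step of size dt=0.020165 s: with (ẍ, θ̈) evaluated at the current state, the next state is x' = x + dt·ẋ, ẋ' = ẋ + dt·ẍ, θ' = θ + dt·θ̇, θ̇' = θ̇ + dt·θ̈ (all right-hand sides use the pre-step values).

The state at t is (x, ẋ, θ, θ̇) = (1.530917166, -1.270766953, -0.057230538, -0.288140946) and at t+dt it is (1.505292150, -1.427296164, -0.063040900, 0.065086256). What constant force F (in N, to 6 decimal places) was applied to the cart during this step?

ẍ = (ẋ'−ẋ)/dt = (-1.427296164−-1.270766953)/0.020165 = -7.762421
θ̈ = (θ̇'−θ̇)/dt = (0.065086256−-0.288140946)/0.020165 = 17.516846
sinθ=-0.057199, cosθ=0.998363
F = (M+m)·ẍ + m·l·cosθ·θ̈ − m·l·sinθ·θ̇² = -11.539917 + 1.814403 − -0.000493 = -9.725021

F = -9.725021 N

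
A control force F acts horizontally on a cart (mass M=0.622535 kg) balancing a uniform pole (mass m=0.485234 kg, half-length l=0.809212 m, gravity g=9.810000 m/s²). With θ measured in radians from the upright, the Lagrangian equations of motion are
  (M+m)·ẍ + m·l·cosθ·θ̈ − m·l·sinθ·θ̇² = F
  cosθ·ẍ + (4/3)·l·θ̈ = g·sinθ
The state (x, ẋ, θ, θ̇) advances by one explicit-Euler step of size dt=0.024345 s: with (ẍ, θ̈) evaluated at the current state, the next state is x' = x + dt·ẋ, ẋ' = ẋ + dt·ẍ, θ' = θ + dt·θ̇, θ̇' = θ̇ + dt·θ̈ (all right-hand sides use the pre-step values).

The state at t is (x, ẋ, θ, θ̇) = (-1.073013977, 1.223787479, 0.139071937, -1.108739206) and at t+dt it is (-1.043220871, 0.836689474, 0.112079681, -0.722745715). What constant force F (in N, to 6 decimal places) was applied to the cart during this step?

ẍ = (ẋ'−ẋ)/dt = (0.836689474−1.223787479)/0.024345 = -15.900514
θ̈ = (θ̇'−θ̇)/dt = (-0.722745715−-1.108739206)/0.024345 = 15.855144
sinθ=0.138624, cosθ=0.990345
F = (M+m)·ẍ + m·l·cosθ·θ̈ − m·l·sinθ·θ̇² = -17.614096 + 6.165528 − 0.066913 = -11.515481

F = -11.515481 N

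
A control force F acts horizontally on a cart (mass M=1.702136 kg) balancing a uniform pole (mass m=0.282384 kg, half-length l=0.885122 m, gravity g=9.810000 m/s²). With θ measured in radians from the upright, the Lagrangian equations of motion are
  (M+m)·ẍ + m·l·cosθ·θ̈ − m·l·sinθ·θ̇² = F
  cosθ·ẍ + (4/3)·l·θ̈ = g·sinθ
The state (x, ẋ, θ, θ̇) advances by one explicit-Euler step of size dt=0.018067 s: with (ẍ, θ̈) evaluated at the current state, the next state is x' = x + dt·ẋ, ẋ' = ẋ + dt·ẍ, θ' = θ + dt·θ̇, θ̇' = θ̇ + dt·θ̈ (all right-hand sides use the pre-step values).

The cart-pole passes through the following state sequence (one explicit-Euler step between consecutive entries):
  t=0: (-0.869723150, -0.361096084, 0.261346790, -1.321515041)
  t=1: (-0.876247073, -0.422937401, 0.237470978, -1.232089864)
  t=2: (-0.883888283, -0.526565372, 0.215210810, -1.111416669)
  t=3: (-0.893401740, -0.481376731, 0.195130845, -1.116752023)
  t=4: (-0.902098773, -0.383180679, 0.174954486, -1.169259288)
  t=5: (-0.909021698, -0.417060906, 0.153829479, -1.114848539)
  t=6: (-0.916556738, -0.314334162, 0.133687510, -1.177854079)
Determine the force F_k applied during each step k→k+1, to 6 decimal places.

step 0→1:
  ẍ = (ẋ'−ẋ)/dt = (-0.422937401−-0.361096084)/0.018067 = -3.422888
  θ̈ = (θ̇'−θ̇)/dt = (-1.232089864−-1.321515041)/0.018067 = 4.949642
  sinθ=0.258382, cosθ=0.966043
  F = (M+m)·ẍ + m·l·cosθ·θ̈ − m·l·sinθ·θ̇² = -6.792790 + 1.195125 − 0.112785 = -5.710449
step 1→2:
  ẍ = (ẋ'−ẋ)/dt = (-0.526565372−-0.422937401)/0.018067 = -5.735760
  θ̈ = (θ̇'−θ̇)/dt = (-1.111416669−-1.232089864)/0.018067 = 6.679205
  sinθ=0.235245, cosθ=0.971936
  F = (M+m)·ẍ + m·l·cosθ·θ̈ − m·l·sinθ·θ̇² = -11.382730 + 1.622578 − 0.089258 = -9.849410
step 2→3:
  ẍ = (ẋ'−ẋ)/dt = (-0.481376731−-0.526565372)/0.018067 = 2.501170
  θ̈ = (θ̇'−θ̇)/dt = (-1.116752023−-1.111416669)/0.018067 = -0.295309
  sinθ=0.213553, cosθ=0.976931
  F = (M+m)·ẍ + m·l·cosθ·θ̈ − m·l·sinθ·θ̇² = 4.963622 + -0.072108 − 0.065933 = 4.825581
step 3→4:
  ẍ = (ẋ'−ẋ)/dt = (-0.383180679−-0.481376731)/0.018067 = 5.435106
  θ̈ = (θ̇'−θ̇)/dt = (-1.169259288−-1.116752023)/0.018067 = -2.906253
  sinθ=0.193895, cosθ=0.981022
  F = (M+m)·ẍ + m·l·cosθ·θ̈ − m·l·sinθ·θ̇² = 10.786076 + -0.712616 − 0.060440 = 10.013020
step 4→5:
  ẍ = (ẋ'−ẋ)/dt = (-0.417060906−-0.383180679)/0.018067 = -1.875255
  θ̈ = (θ̇'−θ̇)/dt = (-1.114848539−-1.169259288)/0.018067 = 3.011610
  sinθ=0.174063, cosθ=0.984734
  F = (M+m)·ẍ + m·l·cosθ·θ̈ − m·l·sinθ·θ̇² = -3.721481 + 0.741244 − 0.059480 = -3.039717
step 5→6:
  ẍ = (ẋ'−ẋ)/dt = (-0.314334162−-0.417060906)/0.018067 = 5.685877
  θ̈ = (θ̇'−θ̇)/dt = (-1.177854079−-1.114848539)/0.018067 = -3.487327
  sinθ=0.153224, cosθ=0.988192
  F = (M+m)·ẍ + m·l·cosθ·θ̈ − m·l·sinθ·θ̇² = 11.283737 + -0.861345 − 0.047599 = 10.374793

F_0 = -5.710449 N
F_1 = -9.849410 N
F_2 = 4.825581 N
F_3 = 10.013020 N
F_4 = -3.039717 N
F_5 = 10.374793 N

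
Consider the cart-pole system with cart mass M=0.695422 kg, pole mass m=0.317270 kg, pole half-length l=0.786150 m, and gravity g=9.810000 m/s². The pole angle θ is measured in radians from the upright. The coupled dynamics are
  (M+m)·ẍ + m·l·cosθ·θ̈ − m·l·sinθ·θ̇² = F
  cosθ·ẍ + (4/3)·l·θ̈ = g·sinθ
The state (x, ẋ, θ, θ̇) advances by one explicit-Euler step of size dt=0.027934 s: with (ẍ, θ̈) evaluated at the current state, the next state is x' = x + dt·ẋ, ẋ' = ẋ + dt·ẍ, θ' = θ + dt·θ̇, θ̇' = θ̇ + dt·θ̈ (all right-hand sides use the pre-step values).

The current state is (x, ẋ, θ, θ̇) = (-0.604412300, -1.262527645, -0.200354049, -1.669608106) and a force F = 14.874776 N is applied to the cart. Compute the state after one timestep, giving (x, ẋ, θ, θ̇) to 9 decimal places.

(-0.639679747, -0.721360015, -0.246992882, -2.227592416)

sinθ=-0.199016310, cosθ=0.979996178
temp = (F + m·l·θ̇²·sinθ)/(M+m) = (14.874776 + -0.138373264)/1.012692 = 14.551712402
θ̈ = (g·sinθ − cosθ·temp)/(l·(4/3 − m·cos²θ/(M+m))) = -19.975095237
ẍ = temp − m·l·θ̈·cosθ/(M+m) = 19.373080485
Euler: x'=-0.604412300+0.027934·-1.262527645=-0.639679747, ẋ'=-1.262527645+0.027934·19.373080485=-0.721360015
       θ'=-0.200354049+0.027934·-1.669608106=-0.246992882, θ̇'=-1.669608106+0.027934·-19.975095237=-2.227592416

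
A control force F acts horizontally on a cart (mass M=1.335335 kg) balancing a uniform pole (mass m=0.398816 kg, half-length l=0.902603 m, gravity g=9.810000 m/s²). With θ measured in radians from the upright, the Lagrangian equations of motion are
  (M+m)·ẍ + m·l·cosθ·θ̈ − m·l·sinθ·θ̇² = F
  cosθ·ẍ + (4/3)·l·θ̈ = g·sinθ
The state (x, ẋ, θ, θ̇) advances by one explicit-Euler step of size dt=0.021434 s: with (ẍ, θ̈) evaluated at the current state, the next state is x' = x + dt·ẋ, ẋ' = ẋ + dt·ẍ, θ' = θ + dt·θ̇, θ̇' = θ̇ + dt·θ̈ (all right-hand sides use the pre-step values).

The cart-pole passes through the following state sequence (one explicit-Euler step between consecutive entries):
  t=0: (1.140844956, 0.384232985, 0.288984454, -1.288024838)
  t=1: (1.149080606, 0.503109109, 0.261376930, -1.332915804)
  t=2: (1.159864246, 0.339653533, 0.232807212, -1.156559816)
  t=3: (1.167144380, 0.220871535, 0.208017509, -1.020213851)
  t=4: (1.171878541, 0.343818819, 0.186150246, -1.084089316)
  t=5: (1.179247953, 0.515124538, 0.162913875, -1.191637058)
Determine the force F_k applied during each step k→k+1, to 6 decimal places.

F_0 = 8.725011 N
F_1 = -10.528687 N
F_2 = -7.493248 N
F_3 = 8.820235 N
F_4 = 12.006454 N

step 0→1:
  ẍ = (ẋ'−ẋ)/dt = (0.503109109−0.384232985)/0.021434 = 5.546147
  θ̈ = (θ̇'−θ̇)/dt = (-1.332915804−-1.288024838)/0.021434 = -2.094381
  sinθ=0.284979, cosθ=0.958534
  F = (M+m)·ẍ + m·l·cosθ·θ̈ − m·l·sinθ·θ̇² = 9.617857 + -0.722657 − 0.170189 = 8.725011
step 1→2:
  ẍ = (ẋ'−ẋ)/dt = (0.339653533−0.503109109)/0.021434 = -7.625995
  θ̈ = (θ̇'−θ̇)/dt = (-1.156559816−-1.332915804)/0.021434 = 8.227862
  sinθ=0.258411, cosθ=0.966035
  F = (M+m)·ẍ + m·l·cosθ·θ̈ − m·l·sinθ·θ̇² = -13.224627 + 2.861207 − 0.165267 = -10.528687
step 2→3:
  ẍ = (ẋ'−ẋ)/dt = (0.220871535−0.339653533)/0.021434 = -5.541756
  θ̈ = (θ̇'−θ̇)/dt = (-1.020213851−-1.156559816)/0.021434 = 6.361200
  sinθ=0.230710, cosθ=0.973023
  F = (M+m)·ẍ + m·l·cosθ·θ̈ − m·l·sinθ·θ̇² = -9.610242 + 2.228083 − 0.111089 = -7.493248
step 3→4:
  ẍ = (ẋ'−ẋ)/dt = (0.343818819−0.220871535)/0.021434 = 5.736087
  θ̈ = (θ̇'−θ̇)/dt = (-1.084089316−-1.020213851)/0.021434 = -2.980100
  sinθ=0.206521, cosθ=0.978442
  F = (M+m)·ẍ + m·l·cosθ·θ̈ − m·l·sinθ·θ̇² = 9.947241 + -1.049628 − 0.077378 = 8.820235
step 4→5:
  ẍ = (ẋ'−ẋ)/dt = (0.515124538−0.343818819)/0.021434 = 7.992242
  θ̈ = (θ̇'−θ̇)/dt = (-1.191637058−-1.084089316)/0.021434 = -5.017624
  sinθ=0.185077, cosθ=0.982724
  F = (M+m)·ẍ + m·l·cosθ·θ̈ − m·l·sinθ·θ̇² = 13.859755 + -1.775003 − 0.078298 = 12.006454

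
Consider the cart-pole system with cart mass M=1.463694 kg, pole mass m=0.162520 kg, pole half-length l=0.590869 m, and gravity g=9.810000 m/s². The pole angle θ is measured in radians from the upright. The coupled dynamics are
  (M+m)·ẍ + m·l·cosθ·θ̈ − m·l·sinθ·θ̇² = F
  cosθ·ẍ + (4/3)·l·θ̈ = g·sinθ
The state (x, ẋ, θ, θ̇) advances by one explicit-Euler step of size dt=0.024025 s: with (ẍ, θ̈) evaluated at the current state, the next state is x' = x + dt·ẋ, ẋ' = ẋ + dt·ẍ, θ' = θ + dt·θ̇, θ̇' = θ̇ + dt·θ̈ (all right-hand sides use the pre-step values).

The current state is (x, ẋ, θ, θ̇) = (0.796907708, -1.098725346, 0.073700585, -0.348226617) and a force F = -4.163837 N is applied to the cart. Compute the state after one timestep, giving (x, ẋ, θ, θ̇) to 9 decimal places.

(0.770510832, -1.166583285, 0.065334441, -0.240298953)

sinθ=0.073633882, cosθ=0.997285341
temp = (F + m·l·θ̇²·sinθ)/(M+m) = (-4.163837 + 0.000857432)/1.626214 = -2.559921122
θ̈ = (g·sinθ − cosθ·temp)/(l·(4/3 − m·cos²θ/(M+m))) = 4.492306499
ẍ = temp − m·l·θ̈·cosθ/(M+m) = -2.824471958
Euler: x'=0.796907708+0.024025·-1.098725346=0.770510832, ẋ'=-1.098725346+0.024025·-2.824471958=-1.166583285
       θ'=0.073700585+0.024025·-0.348226617=0.065334441, θ̇'=-0.348226617+0.024025·4.492306499=-0.240298953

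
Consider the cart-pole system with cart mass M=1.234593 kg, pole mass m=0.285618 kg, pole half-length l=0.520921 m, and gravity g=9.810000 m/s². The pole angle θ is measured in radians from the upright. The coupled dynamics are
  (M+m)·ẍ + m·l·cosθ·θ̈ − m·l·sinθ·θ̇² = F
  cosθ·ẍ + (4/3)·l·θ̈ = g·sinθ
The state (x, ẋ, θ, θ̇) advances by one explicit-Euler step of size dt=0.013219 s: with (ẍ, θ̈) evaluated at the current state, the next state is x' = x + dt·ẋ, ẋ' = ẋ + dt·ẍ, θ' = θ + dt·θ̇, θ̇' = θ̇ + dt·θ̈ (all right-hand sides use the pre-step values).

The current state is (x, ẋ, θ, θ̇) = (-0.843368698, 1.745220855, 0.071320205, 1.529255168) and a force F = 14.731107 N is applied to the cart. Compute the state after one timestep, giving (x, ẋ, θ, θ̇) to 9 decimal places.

sinθ=0.071259758, cosθ=0.997457792
temp = (F + m·l·θ̇²·sinθ)/(M+m) = (14.731107 + 0.024794862)/1.520211 = 9.706482759
θ̈ = (g·sinθ − cosθ·temp)/(l·(4/3 − m·cos²θ/(M+m))) = -15.041757971
ẍ = temp − m·l·θ̈·cosθ/(M+m) = 11.174890592
Euler: x'=-0.843368698+0.013219·1.745220855=-0.820298624, ẋ'=1.745220855+0.013219·11.174890592=1.892941734
       θ'=0.071320205+0.013219·1.529255168=0.091535429, θ̇'=1.529255168+0.013219·-15.041757971=1.330418169

(-0.820298624, 1.892941734, 0.091535429, 1.330418169)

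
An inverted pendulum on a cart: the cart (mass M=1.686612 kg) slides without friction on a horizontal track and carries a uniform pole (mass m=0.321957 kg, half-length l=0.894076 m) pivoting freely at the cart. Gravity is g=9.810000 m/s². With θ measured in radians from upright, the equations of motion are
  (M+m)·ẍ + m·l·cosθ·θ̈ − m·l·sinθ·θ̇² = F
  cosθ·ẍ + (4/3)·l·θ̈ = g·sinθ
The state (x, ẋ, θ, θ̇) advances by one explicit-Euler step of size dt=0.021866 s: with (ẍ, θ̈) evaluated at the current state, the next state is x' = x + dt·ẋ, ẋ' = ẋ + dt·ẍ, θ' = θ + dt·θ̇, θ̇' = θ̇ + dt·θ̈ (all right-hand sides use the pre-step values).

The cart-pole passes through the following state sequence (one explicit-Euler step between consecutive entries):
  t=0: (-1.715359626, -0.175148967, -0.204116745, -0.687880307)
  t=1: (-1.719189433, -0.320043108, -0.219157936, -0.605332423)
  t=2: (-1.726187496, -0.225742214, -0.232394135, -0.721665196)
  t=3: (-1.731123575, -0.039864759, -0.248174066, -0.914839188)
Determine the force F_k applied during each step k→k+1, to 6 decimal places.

F_0 = -12.217951 N
F_1 = 7.190405 N
F_2 = 14.634206 N

step 0→1:
  ẍ = (ẋ'−ẋ)/dt = (-0.320043108−-0.175148967)/0.021866 = -6.626458
  θ̈ = (θ̇'−θ̇)/dt = (-0.605332423−-0.687880307)/0.021866 = 3.775171
  sinθ=-0.202702, cosθ=0.979240
  F = (M+m)·ẍ + m·l·cosθ·θ̈ − m·l·sinθ·θ̇² = -13.309699 + 1.064139 − -0.027609 = -12.217951
step 1→2:
  ẍ = (ẋ'−ẋ)/dt = (-0.225742214−-0.320043108)/0.021866 = 4.312672
  θ̈ = (θ̇'−θ̇)/dt = (-0.721665196−-0.605332423)/0.021866 = -5.320259
  sinθ=-0.217408, cosθ=0.976081
  F = (M+m)·ẍ + m·l·cosθ·θ̈ − m·l·sinθ·θ̇² = 8.662300 + -1.494827 − -0.022932 = 7.190405
step 2→3:
  ẍ = (ẋ'−ẋ)/dt = (-0.039864759−-0.225742214)/0.021866 = 8.500753
  θ̈ = (θ̇'−θ̇)/dt = (-0.914839188−-0.721665196)/0.021866 = -8.834446
  sinθ=-0.230308, cosθ=0.973118
  F = (M+m)·ẍ + m·l·cosθ·θ̈ − m·l·sinθ·θ̇² = 17.074348 + -2.474669 − -0.034527 = 14.634206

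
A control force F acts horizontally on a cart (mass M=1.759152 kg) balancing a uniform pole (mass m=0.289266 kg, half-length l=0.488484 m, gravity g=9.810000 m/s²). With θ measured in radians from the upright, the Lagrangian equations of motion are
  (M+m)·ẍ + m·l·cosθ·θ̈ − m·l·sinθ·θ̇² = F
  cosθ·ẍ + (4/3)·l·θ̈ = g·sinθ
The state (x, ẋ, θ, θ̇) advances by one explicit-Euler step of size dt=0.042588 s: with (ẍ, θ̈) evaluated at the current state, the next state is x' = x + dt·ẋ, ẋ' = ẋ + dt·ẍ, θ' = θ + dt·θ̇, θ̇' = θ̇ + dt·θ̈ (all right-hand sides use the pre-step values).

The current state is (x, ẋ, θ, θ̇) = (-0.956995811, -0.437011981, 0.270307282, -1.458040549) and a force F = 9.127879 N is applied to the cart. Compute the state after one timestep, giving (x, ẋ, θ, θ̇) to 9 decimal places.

sinθ=0.267027574, cosθ=0.963688889
temp = (F + m·l·θ̇²·sinθ)/(M+m) = (9.127879 + 0.080212684)/2.048418 = 4.495221036
θ̈ = (g·sinθ − cosθ·temp)/(l·(4/3 − m·cos²θ/(M+m))) = -2.916058042
ẍ = temp − m·l·θ̈·cosθ/(M+m) = 4.689069411
Euler: x'=-0.956995811+0.042588·-0.437011981=-0.975607277, ẋ'=-0.437011981+0.042588·4.689069411=-0.237313893
       θ'=0.270307282+0.042588·-1.458040549=0.208212251, θ̇'=-1.458040549+0.042588·-2.916058042=-1.582229629

(-0.975607277, -0.237313893, 0.208212251, -1.582229629)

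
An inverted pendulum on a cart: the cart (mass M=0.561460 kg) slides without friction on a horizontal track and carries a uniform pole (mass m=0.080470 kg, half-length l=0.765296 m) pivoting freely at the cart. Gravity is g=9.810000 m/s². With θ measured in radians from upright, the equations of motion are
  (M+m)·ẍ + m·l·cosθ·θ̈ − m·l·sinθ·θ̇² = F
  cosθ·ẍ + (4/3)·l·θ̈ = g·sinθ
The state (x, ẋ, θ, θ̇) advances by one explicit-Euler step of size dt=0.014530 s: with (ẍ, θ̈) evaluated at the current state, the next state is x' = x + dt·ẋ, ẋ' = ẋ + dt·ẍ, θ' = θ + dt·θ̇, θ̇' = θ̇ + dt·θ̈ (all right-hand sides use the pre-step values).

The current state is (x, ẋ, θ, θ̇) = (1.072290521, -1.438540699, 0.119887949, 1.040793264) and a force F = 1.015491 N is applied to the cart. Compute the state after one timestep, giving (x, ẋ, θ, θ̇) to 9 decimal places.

(1.051388525, -1.414762284, 0.135010675, 1.034364480)

sinθ=0.119600961, cosθ=0.992822043
temp = (F + m·l·θ̇²·sinθ)/(M+m) = (1.015491 + 0.007978607)/0.641930 = 1.594363259
θ̈ = (g·sinθ − cosθ·temp)/(l·(4/3 − m·cos²θ/(M+m))) = -0.442449009
ẍ = temp − m·l·θ̈·cosθ/(M+m) = 1.636504800
Euler: x'=1.072290521+0.014530·-1.438540699=1.051388525, ẋ'=-1.438540699+0.014530·1.636504800=-1.414762284
       θ'=0.119887949+0.014530·1.040793264=0.135010675, θ̇'=1.040793264+0.014530·-0.442449009=1.034364480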